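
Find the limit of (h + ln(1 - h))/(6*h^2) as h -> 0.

Direct substitution gives 0/0.
Apply L'Hôpital: lim (1 - 1/(1 - h))/(12*h), still 0/0.
After 2 applications of L'Hôpital's rule the quotient is (-1/(1 - h)^2)/(12); substituting h = 0 gives -1/12.

-1/12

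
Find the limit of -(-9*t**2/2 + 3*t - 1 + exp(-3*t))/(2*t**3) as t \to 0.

Direct substitution gives 0/0.
Apply L'Hôpital: lim (-9*t + 3 - 3*e^(-3*t))/(-6*t^2), still 0/0.
Apply L'Hôpital: lim (-9 + 9*e^(-3*t))/(-12*t), still 0/0.
After 3 applications of L'Hôpital's rule the quotient is (-27*e^(-3*t))/(-12); substituting t = 0 gives 9/4.

9/4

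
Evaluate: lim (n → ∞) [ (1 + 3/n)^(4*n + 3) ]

Write it as [(1 + 3/n)^n]^(4) · (1 + 3/n)^(3). The bracketed term tends to e^(3) and the second factor to 1, so the limit is e^(12).

e^(12)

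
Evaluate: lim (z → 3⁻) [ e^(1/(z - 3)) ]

0

As z → 3⁻, 1/(z - 3) → −∞, so e^(1/(z - 3)) → 0.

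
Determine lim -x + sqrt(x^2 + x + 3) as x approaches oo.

This has the form ∞ − ∞. Multiply and divide by the conjugate √(x^2 + x + 3) + x.
That gives (x + 3) / (√(x^2 + x + 3) + x).
Divide numerator and denominator by x: the limit is 1/(2·1) = 1/2.

1/2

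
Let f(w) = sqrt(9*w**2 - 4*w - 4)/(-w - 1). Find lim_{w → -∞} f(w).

3

For large |w|, √(9*w^2 - 4*w - 4) ≈ √9·|w| and the denominator ≈ -w.
Since w → −∞, |w| = −w, giving −√9/(-1) = 3.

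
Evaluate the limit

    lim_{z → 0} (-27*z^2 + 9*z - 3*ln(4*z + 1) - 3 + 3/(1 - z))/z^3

Substitution gives 0/0; apply L'Hôpital's rule 3 times.
After differentiating numerator and denominator 3 times the quotient is (-384/(4*z + 1)^3 + 18/(z - 1)^4)/(6); at z = 0 this is -61.

-61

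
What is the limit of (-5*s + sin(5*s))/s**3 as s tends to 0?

Direct substitution gives 0/0.
Apply L'Hôpital: lim (5*cos(5*s) - 5)/(3*s^2), still 0/0.
Apply L'Hôpital: lim (-25*sin(5*s))/(6*s), still 0/0.
After 3 applications of L'Hôpital's rule the quotient is (-125*cos(5*s))/(6); substituting s = 0 gives -125/6.

-125/6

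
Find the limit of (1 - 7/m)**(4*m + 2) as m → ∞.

e^(-28)

Let L be the limit and take ln: ln L = lim (4m + 2)·ln(1 - 7/m) = lim (4m + 2)·(-7/m + O(1/m²)) = -28.
Hence L = e^(-28).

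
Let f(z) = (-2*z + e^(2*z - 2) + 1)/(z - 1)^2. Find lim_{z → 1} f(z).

Direct substitution gives 0/0.
Apply L'Hôpital: lim (2*e^(2*z - 2) - 2)/(2*z - 2), still 0/0.
After 2 applications of L'Hôpital's rule the quotient is (4*e^(2*z - 2))/(2); substituting z = 1 gives 2.

2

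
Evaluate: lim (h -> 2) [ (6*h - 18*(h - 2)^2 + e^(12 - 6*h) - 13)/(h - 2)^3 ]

Direct substitution gives 0/0.
Apply L'Hôpital: lim (-36*h - 6*e^(12 - 6*h) + 78)/(3*(h - 2)^2), still 0/0.
Apply L'Hôpital: lim (36*e^(12 - 6*h) - 36)/(6*h - 12), still 0/0.
After 3 applications of L'Hôpital's rule the quotient is (-216*e^(12 - 6*h))/(6); substituting h = 2 gives -36.

-36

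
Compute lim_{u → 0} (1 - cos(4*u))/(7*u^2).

Substitution gives 0/0.
Use (1 − cos θ)/θ² → 1/2 with θ = 4u: the limit is 4²/(2·7) = 8/7.

8/7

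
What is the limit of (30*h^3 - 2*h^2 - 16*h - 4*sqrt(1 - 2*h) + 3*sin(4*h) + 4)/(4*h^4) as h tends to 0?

Substitution gives 0/0; apply L'Hôpital's rule 4 times.
After differentiating numerator and denominator 4 times the quotient is (768*sin(4*h) + 60/(1 - 2*h)^(7/2))/(96); at h = 0 this is 5/8.

5/8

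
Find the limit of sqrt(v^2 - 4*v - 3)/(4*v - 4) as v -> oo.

For large |v|, √(v^2 - 4*v - 3) ≈ √1·|v| and the denominator ≈ 4v.
Since v → +∞, |v| = v, giving √1/(4) = 1/4.

1/4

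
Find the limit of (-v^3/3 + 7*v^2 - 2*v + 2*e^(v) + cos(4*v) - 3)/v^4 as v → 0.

Substitution gives 0/0 (the numerator vanishes to order 4).
Expand each term to order v^4: the coefficient of v^4 in cos(4v) is 32/3 and in 2·e^(v) is 1/12.
Lower-order terms cancel with the polynomial part, so the numerator is (43/4)·v^4 + o(v^4), and the limit is (43/4)/(1) = 43/4.

43/4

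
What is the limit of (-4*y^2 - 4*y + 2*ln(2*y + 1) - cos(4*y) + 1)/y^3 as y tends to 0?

Substitution gives 0/0 (the numerator vanishes to order 3).
Expand each term to order y^3: the coefficient of y^3 in −cos(4y) is 0 and in 2·ln(1 + 2y) is 16/3.
Lower-order terms cancel with the polynomial part, so the numerator is (16/3)·y^3 + o(y^3), and the limit is (16/3)/(1) = 16/3.

16/3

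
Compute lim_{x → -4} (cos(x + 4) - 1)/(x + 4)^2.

-1/2

Direct substitution gives 0/0.
Apply L'Hôpital: lim (-sin(x + 4))/(2*x + 8), still 0/0.
After 2 applications of L'Hôpital's rule the quotient is (-cos(x + 4))/(2); substituting x = -4 gives -1/2.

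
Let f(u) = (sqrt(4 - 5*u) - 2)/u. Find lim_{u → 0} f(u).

-5/4

A 0/0 form; rationalise with √(4 - 5u) + √4. This collapses the numerator to -5u, leaving -5/(√(4 - 5u) + √4) → -5/(2√4) = -5/4.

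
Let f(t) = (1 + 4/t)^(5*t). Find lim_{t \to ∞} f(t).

e^(20)

The base → 1 and the exponent → ∞: a 1^∞ form.
Take logarithms: (5t)·ln(1 + 4/t). Since ln(1+u) ~ u for small u, this behaves like (5t)·(4/t) → 20.
So the limit is e^(20).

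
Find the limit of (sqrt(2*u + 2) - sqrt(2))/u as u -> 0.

A 0/0 form; rationalise with √(2 + 2u) + √2. This collapses the numerator to 2u, leaving 2/(√(2 + 2u) + √2) → 2/(2√2) = √(2)/2.

√(2)/2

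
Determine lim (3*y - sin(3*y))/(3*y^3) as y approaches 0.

Direct substitution gives 0/0.
Apply L'Hôpital: lim (3 - 3*cos(3*y))/(9*y^2), still 0/0.
Apply L'Hôpital: lim (9*sin(3*y))/(18*y), still 0/0.
After 3 applications of L'Hôpital's rule the quotient is (27*cos(3*y))/(18); substituting y = 0 gives 3/2.

3/2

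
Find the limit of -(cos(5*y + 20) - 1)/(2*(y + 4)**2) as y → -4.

25/4

Direct substitution gives 0/0.
Apply L'Hôpital: lim (-5*sin(5*y + 20))/(-4*y - 16), still 0/0.
After 2 applications of L'Hôpital's rule the quotient is (-25*cos(5*y + 20))/(-4); substituting y = -4 gives 25/4.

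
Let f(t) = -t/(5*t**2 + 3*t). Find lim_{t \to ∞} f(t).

The denominator has degree 2 and the numerator degree 1. Dividing numerator and denominator by t^2 sends every term to 0 except the leading denominator term, so the limit is 0.

0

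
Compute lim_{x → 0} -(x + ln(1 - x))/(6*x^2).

Direct substitution gives 0/0.
Apply L'Hôpital: lim (1 - 1/(1 - x))/(-12*x), still 0/0.
After 2 applications of L'Hôpital's rule the quotient is (-1/(1 - x)^2)/(-12); substituting x = 0 gives 1/12.

1/12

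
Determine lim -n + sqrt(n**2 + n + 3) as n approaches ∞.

1/2

This has the form ∞ − ∞. Multiply and divide by the conjugate √(n^2 + n + 3) + n.
That gives (n + 3) / (√(n^2 + n + 3) + n).
Divide numerator and denominator by n: the limit is 1/(2·1) = 1/2.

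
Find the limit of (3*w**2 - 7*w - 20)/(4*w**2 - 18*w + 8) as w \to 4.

Direct substitution gives 0/0, so factor. Both numerator and denominator have (w - 4) as a factor.
After cancelling, the expression reduces to (3*w + 5)/(4*w - 2).
Substituting w = 4 gives 17/14.

17/14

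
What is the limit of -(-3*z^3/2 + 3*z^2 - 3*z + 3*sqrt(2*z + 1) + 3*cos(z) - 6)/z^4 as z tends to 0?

Substitution gives 0/0 (the numerator vanishes to order 4).
Expand each term to order z^4: the coefficient of z^4 in 3·√(1 + 2z) is -15/8 and in 3·cos(z) is 1/8.
Lower-order terms cancel with the polynomial part, so the numerator is (-7/4)·z^4 + o(z^4), and the limit is (-7/4)/(-1) = 7/4.

7/4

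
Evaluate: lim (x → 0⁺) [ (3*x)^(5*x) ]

Base → 0⁺ and exponent → 0⁺: a 0^0 form.
Take logs: 5x·ln(3x). This is 0·(−∞); rewriting as ln(3x)/(1/(5x)) and applying L'Hôpital gives 0.
Hence the limit is e^0 = 1.

1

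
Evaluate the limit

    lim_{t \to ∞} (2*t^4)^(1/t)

1

Base → ∞ and exponent → 0: an ∞^0 form.
Take logs: (1/t)·ln(2·t^4) = (ln 2 + 4·ln t)/t → 0.
So the limit is e^0 = 1.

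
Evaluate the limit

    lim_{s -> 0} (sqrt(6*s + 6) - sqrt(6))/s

√(6)/2

Substitution gives 0/0. Multiply numerator and denominator by the conjugate √(6 + 6s) + √6.
The numerator becomes (6 + 6s) − 6 = 6s, so the expression simplifies to 6/(√(6 + 6s) + √6).
Letting s → 0 gives 6/(2√6) = √(6)/2.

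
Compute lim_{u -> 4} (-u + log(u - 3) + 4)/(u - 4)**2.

-1/2

Direct substitution gives 0/0.
Apply L'Hôpital: lim (-1 + 1/(u - 3))/(2*u - 8), still 0/0.
After 2 applications of L'Hôpital's rule the quotient is (-1/(u - 3)^2)/(2); substituting u = 4 gives -1/2.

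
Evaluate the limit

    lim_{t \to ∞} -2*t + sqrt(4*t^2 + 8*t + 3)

2

An ∞ − ∞ form. Rationalising with the conjugate, the difference becomes (8t + 3) / (√(4*t^2 + 8*t + 3) + 2t).
For large t the denominator behaves like 2·2t, so the quotient tends to 8/4 = 2.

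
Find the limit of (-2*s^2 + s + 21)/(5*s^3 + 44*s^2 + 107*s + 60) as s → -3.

At s = -3 both the top and bottom vanish — a removable singularity. Factoring out (s + 3) from each leaves (7 - 2*s)/(5*s^2 + 29*s + 20), which at s = -3 equals -13/22.

-13/22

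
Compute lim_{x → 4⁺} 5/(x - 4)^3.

∞

As x → 4⁺, (x - 4) → 0⁺, so (x - 4)^3 → 0⁺ and 5/(x - 4)^3 → ∞.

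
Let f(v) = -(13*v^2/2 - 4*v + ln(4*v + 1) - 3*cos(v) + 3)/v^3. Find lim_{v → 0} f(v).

-64/3

Substitution gives 0/0 (the numerator vanishes to order 3).
Expand each term to order v^3: the coefficient of v^3 in ln(1 + 4v) is 64/3 and in -3·cos(v) is 0.
Lower-order terms cancel with the polynomial part, so the numerator is (64/3)·v^3 + o(v^3), and the limit is (64/3)/(-1) = -64/3.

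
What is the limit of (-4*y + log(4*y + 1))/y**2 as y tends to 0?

Direct substitution gives 0/0.
Apply L'Hôpital: lim (-4 + 4/(4*y + 1))/(2*y), still 0/0.
After 2 applications of L'Hôpital's rule the quotient is (-16/(4*y + 1)^2)/(2); substituting y = 0 gives -8.

-8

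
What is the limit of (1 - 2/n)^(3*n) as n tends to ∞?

e^(-6)

Let L be the limit and take ln: ln L = lim (3n)·ln(1 - 2/n) = lim (3n)·(-2/n + O(1/n²)) = -6.
Hence L = e^(-6).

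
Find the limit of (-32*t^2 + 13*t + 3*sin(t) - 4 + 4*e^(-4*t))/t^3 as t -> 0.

Substitution gives 0/0; apply L'Hôpital's rule 3 times.
After differentiating numerator and denominator 3 times the quotient is (-3*cos(t) - 256*e^(-4*t))/(6); at t = 0 this is -259/6.

-259/6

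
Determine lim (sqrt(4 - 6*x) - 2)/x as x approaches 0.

-3/2

A 0/0 form; rationalise with √(4 - 6x) + √4. This collapses the numerator to -6x, leaving -6/(√(4 - 6x) + √4) → -6/(2√4) = -3/2.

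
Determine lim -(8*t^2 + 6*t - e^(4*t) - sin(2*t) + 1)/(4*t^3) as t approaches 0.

Substitution gives 0/0; apply L'Hôpital's rule 3 times.
After differentiating numerator and denominator 3 times the quotient is (-64*e^(4*t) + 8*cos(2*t))/(-24); at t = 0 this is 7/3.

7/3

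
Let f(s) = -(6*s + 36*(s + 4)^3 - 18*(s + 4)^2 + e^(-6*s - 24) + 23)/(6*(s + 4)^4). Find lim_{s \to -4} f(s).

Direct substitution gives 0/0.
Apply L'Hôpital: lim (-36*s + 108*(s + 4)^2 - 6*e^(-6*s - 24) - 138)/(-24*(s + 4)^3), still 0/0.
Apply L'Hôpital: lim (216*s + 36*e^(-6*s - 24) + 828)/(-72*(s + 4)^2), still 0/0.
Apply L'Hôpital: lim (216 - 216*e^(-6*s - 24))/(-144*s - 576), still 0/0.
After 4 applications of L'Hôpital's rule the quotient is (1296*e^(-6*s - 24))/(-144); substituting s = -4 gives -9.

-9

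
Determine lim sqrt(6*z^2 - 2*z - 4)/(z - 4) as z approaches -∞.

For large |z|, √(6*z^2 - 2*z - 4) ≈ √6·|z| and the denominator ≈ z.
Since z → −∞, |z| = −z, giving −√6/(1) = -√(6).

-√(6)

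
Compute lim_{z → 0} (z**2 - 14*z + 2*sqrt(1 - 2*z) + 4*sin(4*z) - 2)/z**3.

-131/3

Substitution gives 0/0; apply L'Hôpital's rule 3 times.
After differentiating numerator and denominator 3 times the quotient is (-256*cos(4*z) - 6/(1 - 2*z)^(5/2))/(6); at z = 0 this is -131/3.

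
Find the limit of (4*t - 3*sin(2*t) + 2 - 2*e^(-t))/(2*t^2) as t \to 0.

Substitution gives 0/0 (the numerator vanishes to order 2).
Expand each term to order t^2: the coefficient of t^2 in -3·sin(2t) is 0 and in -2·e^(-t) is -1.
Lower-order terms cancel with the polynomial part, so the numerator is (-1)·t^2 + o(t^2), and the limit is (-1)/(2) = -1/2.

-1/2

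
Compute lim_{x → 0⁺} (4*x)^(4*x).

Base → 0⁺ and exponent → 0⁺: a 0^0 form.
Take logs: 4x·ln(4x). This is 0·(−∞); rewriting as ln(4x)/(1/(4x)) and applying L'Hôpital gives 0.
Hence the limit is e^0 = 1.

1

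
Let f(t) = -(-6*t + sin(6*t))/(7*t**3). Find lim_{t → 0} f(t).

Direct substitution gives 0/0.
Apply L'Hôpital: lim (6*cos(6*t) - 6)/(-21*t^2), still 0/0.
Apply L'Hôpital: lim (-36*sin(6*t))/(-42*t), still 0/0.
After 3 applications of L'Hôpital's rule the quotient is (-216*cos(6*t))/(-42); substituting t = 0 gives 36/7.

36/7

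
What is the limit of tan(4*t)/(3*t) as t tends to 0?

Substitution gives 0/0.
Since tan(u)/u → 1 as u → 0, tan(4t)/(4t) → 1 and the limit is 4/3.

4/3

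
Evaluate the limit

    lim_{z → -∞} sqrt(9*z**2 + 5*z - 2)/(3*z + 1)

For large |z|, √(9*z^2 + 5*z - 2) ≈ √9·|z| and the denominator ≈ 3z.
Since z → −∞, |z| = −z, giving −√9/(3) = -1.

-1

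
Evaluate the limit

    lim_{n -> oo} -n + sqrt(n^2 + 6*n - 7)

3

This has the form ∞ − ∞. Multiply and divide by the conjugate √(n^2 + 6*n - 7) + n.
That gives (6n - 7) / (√(n^2 + 6*n - 7) + n).
Divide numerator and denominator by n: the limit is 6/(2·1) = 3.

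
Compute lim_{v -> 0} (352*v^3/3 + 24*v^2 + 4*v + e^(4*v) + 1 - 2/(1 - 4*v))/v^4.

-1504/3

Substitution gives 0/0; apply L'Hôpital's rule 4 times.
After differentiating numerator and denominator 4 times the quotient is (256*e^(4*v) + 12288/(4*v - 1)^5)/(24); at v = 0 this is -1504/3.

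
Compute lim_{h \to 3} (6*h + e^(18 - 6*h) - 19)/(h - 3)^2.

18

Direct substitution gives 0/0.
Apply L'Hôpital: lim (6 - 6*e^(18 - 6*h))/(2*h - 6), still 0/0.
After 2 applications of L'Hôpital's rule the quotient is (36*e^(18 - 6*h))/(2); substituting h = 3 gives 18.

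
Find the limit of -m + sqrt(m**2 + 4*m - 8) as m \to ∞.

2

An ∞ − ∞ form. Rationalising with the conjugate, the difference becomes (4m - 8) / (√(m^2 + 4*m - 8) + m).
For large m the denominator behaves like 2·m, so the quotient tends to 4/2 = 2.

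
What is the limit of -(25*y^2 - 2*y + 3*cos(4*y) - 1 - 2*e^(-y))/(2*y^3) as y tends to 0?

-1/6

Substitution gives 0/0; apply L'Hôpital's rule 3 times.
After differentiating numerator and denominator 3 times the quotient is (192*sin(4*y) + 2*e^(-y))/(-12); at y = 0 this is -1/6.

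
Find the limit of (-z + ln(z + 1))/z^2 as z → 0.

Direct substitution gives 0/0.
Apply L'Hôpital: lim (-1 + 1/(z + 1))/(2*z), still 0/0.
After 2 applications of L'Hôpital's rule the quotient is (-1/(z + 1)^2)/(2); substituting z = 0 gives -1/2.

-1/2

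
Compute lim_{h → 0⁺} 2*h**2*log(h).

This is a 0·(−∞) form. Rewrite as 2·ln(h) / h^(−2) and apply L'Hôpital:
the derivative quotient is 2·(1/h) / (−2·h^(−3)) = (-2/2)·h^2 → 0.

0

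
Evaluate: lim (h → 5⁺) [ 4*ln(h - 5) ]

As h → 5⁺, h - 5 → 0⁺ and ln(h - 5) → −∞.
Multiplying by 4 gives -∞.

-∞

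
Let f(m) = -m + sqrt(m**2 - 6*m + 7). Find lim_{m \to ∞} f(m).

This has the form ∞ − ∞. Multiply and divide by the conjugate √(m^2 - 6*m + 7) + m.
That gives (-6m + 7) / (√(m^2 - 6*m + 7) + m).
Divide numerator and denominator by m: the limit is -6/(2·1) = -3.

-3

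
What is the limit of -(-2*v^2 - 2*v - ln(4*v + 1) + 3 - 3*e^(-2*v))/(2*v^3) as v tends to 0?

Substitution gives 0/0; apply L'Hôpital's rule 3 times.
After differentiating numerator and denominator 3 times the quotient is (24*e^(-2*v) - 128/(4*v + 1)^3)/(-12); at v = 0 this is 26/3.

26/3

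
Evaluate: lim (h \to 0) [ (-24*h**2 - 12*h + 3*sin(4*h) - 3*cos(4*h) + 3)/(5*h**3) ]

-32/5

Substitution gives 0/0; apply L'Hôpital's rule 3 times.
After differentiating numerator and denominator 3 times the quotient is (-192*sin(4*h) - 192*cos(4*h))/(30); at h = 0 this is -32/5.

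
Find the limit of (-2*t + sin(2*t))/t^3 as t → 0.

-4/3

Direct substitution gives 0/0.
Apply L'Hôpital: lim (2*cos(2*t) - 2)/(3*t^2), still 0/0.
Apply L'Hôpital: lim (-4*sin(2*t))/(6*t), still 0/0.
After 3 applications of L'Hôpital's rule the quotient is (-8*cos(2*t))/(6); substituting t = 0 gives -4/3.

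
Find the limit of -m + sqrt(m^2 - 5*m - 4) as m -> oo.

-5/2

An ∞ − ∞ form. Rationalising with the conjugate, the difference becomes (-5m - 4) / (√(m^2 - 5*m - 4) + m).
For large m the denominator behaves like 2·m, so the quotient tends to -5/2 = -5/2.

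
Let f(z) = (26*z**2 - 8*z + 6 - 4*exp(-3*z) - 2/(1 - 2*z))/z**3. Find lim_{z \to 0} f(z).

2

Substitution gives 0/0 (the numerator vanishes to order 3).
Expand each term to order z^3: the coefficient of z^3 in -2·1/(1 - 2z) is -16 and in -4·e^(-3z) is 18.
Lower-order terms cancel with the polynomial part, so the numerator is (2)·z^3 + o(z^3), and the limit is (2)/(1) = 2.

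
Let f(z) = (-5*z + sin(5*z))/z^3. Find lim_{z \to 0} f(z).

-125/6

Direct substitution gives 0/0.
Apply L'Hôpital: lim (5*cos(5*z) - 5)/(3*z^2), still 0/0.
Apply L'Hôpital: lim (-25*sin(5*z))/(6*z), still 0/0.
After 3 applications of L'Hôpital's rule the quotient is (-125*cos(5*z))/(6); substituting z = 0 gives -125/6.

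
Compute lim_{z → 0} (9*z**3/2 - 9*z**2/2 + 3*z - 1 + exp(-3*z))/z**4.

27/8

Direct substitution gives 0/0.
Apply L'Hôpital: lim (27*z^2/2 - 9*z + 3 - 3*e^(-3*z))/(4*z^3), still 0/0.
Apply L'Hôpital: lim (27*z - 9 + 9*e^(-3*z))/(12*z^2), still 0/0.
Apply L'Hôpital: lim (27 - 27*e^(-3*z))/(24*z), still 0/0.
After 4 applications of L'Hôpital's rule the quotient is (81*e^(-3*z))/(24); substituting z = 0 gives 27/8.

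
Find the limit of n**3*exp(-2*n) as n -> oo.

Write as n^3/e^{2n}, an ∞/∞ form.
Exponential growth dominates any polynomial, so repeated L'Hôpital (or the standard result) gives 0.

0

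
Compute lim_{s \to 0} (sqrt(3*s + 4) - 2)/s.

3/4

Substitution gives 0/0. Multiply numerator and denominator by the conjugate √(4 + 3s) + √4.
The numerator becomes (4 + 3s) − 4 = 3s, so the expression simplifies to 3/(√(4 + 3s) + √4).
Letting s → 0 gives 3/(2√4) = 3/4.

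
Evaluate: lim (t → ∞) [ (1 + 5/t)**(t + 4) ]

Let L be the limit and take ln: ln L = lim (t + 4)·ln(1 + 5/t) = lim (t + 4)·(5/t + O(1/t²)) = 5.
Hence L = e^(5).

e^(5)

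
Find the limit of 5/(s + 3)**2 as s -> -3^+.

As s → -3⁺, (s + 3) → 0⁺, so (s + 3)^2 → 0⁺ and 5/(s + 3)^2 → ∞.

∞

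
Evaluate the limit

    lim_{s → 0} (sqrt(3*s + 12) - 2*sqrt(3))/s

Substitution gives 0/0. Multiply numerator and denominator by the conjugate √(12 + 3s) + √12.
The numerator becomes (12 + 3s) − 12 = 3s, so the expression simplifies to 3/(√(12 + 3s) + √12).
Letting s → 0 gives 3/(2√12) = √(3)/4.

√(3)/4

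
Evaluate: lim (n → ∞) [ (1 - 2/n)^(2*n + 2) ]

e^(-4)

The base → 1 and the exponent → ∞: a 1^∞ form.
Take logarithms: (2n + 2)·ln(1 - 2/n). Since ln(1+u) ~ u for small u, this behaves like (2n)·(-2/n) → -4.
So the limit is e^(-4).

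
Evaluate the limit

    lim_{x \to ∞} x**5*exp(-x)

0

Write as x^5/e^{1x}, an ∞/∞ form.
Exponential growth dominates any polynomial, so repeated L'Hôpital (or the standard result) gives 0.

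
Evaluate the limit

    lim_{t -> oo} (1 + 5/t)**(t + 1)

Let L be the limit and take ln: ln L = lim (t + 1)·ln(1 + 5/t) = lim (t + 1)·(5/t + O(1/t²)) = 5.
Hence L = e^(5).

e^(5)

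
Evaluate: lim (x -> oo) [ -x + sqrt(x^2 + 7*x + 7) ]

7/2

This has the form ∞ − ∞. Multiply and divide by the conjugate √(x^2 + 7*x + 7) + x.
That gives (7x + 7) / (√(x^2 + 7*x + 7) + x).
Divide numerator and denominator by x: the limit is 7/(2·1) = 7/2.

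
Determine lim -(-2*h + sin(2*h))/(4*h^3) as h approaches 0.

Direct substitution gives 0/0.
Apply L'Hôpital: lim (2*cos(2*h) - 2)/(-12*h^2), still 0/0.
Apply L'Hôpital: lim (-4*sin(2*h))/(-24*h), still 0/0.
After 3 applications of L'Hôpital's rule the quotient is (-8*cos(2*h))/(-24); substituting h = 0 gives 1/3.

1/3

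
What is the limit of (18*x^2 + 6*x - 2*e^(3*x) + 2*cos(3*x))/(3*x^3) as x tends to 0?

-3

Substitution gives 0/0 (the numerator vanishes to order 3).
Expand each term to order x^3: the coefficient of x^3 in 2·cos(3x) is 0 and in -2·e^(3x) is -9.
Lower-order terms cancel with the polynomial part, so the numerator is (-9)·x^3 + o(x^3), and the limit is (-9)/(3) = -3.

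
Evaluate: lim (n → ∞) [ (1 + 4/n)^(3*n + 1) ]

Let L be the limit and take ln: ln L = lim (3n + 1)·ln(1 + 4/n) = lim (3n + 1)·(4/n + O(1/n²)) = 12.
Hence L = e^(12).

e^(12)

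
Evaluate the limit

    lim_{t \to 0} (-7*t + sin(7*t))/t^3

-343/6

Direct substitution gives 0/0.
Apply L'Hôpital: lim (7*cos(7*t) - 7)/(3*t^2), still 0/0.
Apply L'Hôpital: lim (-49*sin(7*t))/(6*t), still 0/0.
After 3 applications of L'Hôpital's rule the quotient is (-343*cos(7*t))/(6); substituting t = 0 gives -343/6.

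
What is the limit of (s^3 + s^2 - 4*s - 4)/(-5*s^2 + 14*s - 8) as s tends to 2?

Direct substitution gives 0/0, so factor. Both numerator and denominator have (s - 2) as a factor.
After cancelling, the expression reduces to (s^2 + 3*s + 2)/(4 - 5*s).
Substituting s = 2 gives -2.

-2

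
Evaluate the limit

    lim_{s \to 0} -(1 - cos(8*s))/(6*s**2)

Substitution gives 0/0.
Use (1 − cos u)/u² → 1/2 with u = 8s: the limit is 8²/(2·(-6)) = -16/3.

-16/3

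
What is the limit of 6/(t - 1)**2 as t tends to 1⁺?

∞

As t → 1⁺, (t - 1) → 0⁺, so (t - 1)^2 → 0⁺ and 6/(t - 1)^2 → ∞.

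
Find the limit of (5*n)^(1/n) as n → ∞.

1

Base → ∞ and exponent → 0: an ∞^0 form.
Take logs: (1/n)·ln(5·n^1) = (ln 5 + 1·ln n)/n → 0.
So the limit is e^0 = 1.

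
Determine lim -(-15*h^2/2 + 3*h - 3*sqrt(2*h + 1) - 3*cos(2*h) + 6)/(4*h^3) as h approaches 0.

Substitution gives 0/0; apply L'Hôpital's rule 3 times.
After differentiating numerator and denominator 3 times the quotient is (-24*sin(2*h) - 9/(2*h + 1)^(5/2))/(-24); at h = 0 this is 3/8.

3/8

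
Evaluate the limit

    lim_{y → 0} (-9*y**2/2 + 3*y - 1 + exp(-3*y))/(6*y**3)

Direct substitution gives 0/0.
Apply L'Hôpital: lim (-9*y + 3 - 3*e^(-3*y))/(18*y^2), still 0/0.
Apply L'Hôpital: lim (-9 + 9*e^(-3*y))/(36*y), still 0/0.
After 3 applications of L'Hôpital's rule the quotient is (-27*e^(-3*y))/(36); substituting y = 0 gives -3/4.

-3/4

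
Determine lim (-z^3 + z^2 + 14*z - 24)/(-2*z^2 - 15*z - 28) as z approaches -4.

At z = -4 both the top and bottom vanish — a removable singularity. Factoring out (z + 4) from each leaves (-z^2 + 5*z - 6)/(-2*z - 7), which at z = -4 equals -42.

-42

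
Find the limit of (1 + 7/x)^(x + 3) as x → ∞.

e^(7)

The base → 1 and the exponent → ∞: a 1^∞ form.
Take logarithms: (x + 3)·ln(1 + 7/x). Since ln(1+u) ~ u for small u, this behaves like (x)·(7/x) → 7.
So the limit is e^(7).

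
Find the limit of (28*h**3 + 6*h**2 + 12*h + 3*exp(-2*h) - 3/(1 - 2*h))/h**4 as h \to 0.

Substitution gives 0/0; apply L'Hôpital's rule 4 times.
After differentiating numerator and denominator 4 times the quotient is (48*e^(-2*h) + 1152/(2*h - 1)^5)/(24); at h = 0 this is -46.

-46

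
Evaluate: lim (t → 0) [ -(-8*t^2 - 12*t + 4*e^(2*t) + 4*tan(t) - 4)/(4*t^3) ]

Substitution gives 0/0 (the numerator vanishes to order 3).
Expand each term to order t^3: the coefficient of t^3 in 4·e^(2t) is 16/3 and in 4·tan(t) is 4/3.
Lower-order terms cancel with the polynomial part, so the numerator is (20/3)·t^3 + o(t^3), and the limit is (20/3)/(-4) = -5/3.

-5/3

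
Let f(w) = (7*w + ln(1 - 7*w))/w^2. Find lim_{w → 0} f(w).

-49/2

Direct substitution gives 0/0.
Apply L'Hôpital: lim (7 - 7/(1 - 7*w))/(2*w), still 0/0.
After 2 applications of L'Hôpital's rule the quotient is (-49/(1 - 7*w)^2)/(2); substituting w = 0 gives -49/2.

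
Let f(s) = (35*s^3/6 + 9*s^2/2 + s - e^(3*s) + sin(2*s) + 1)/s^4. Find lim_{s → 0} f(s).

Substitution gives 0/0 (the numerator vanishes to order 4).
Expand each term to order s^4: the coefficient of s^4 in −e^(3s) is -27/8 and in sin(2s) is 0.
Lower-order terms cancel with the polynomial part, so the numerator is (-27/8)·s^4 + o(s^4), and the limit is (-27/8)/(1) = -27/8.

-27/8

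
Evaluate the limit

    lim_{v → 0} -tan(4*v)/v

-4

Substitution gives 0/0.
Since tan(u)/u → 1 as u → 0, tan(4v)/(4v) → 1 and the limit is 4/(-1) = -4.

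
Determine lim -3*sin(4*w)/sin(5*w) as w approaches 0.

Substitution gives 0/0.
Divide numerator and denominator by w: sin(4w)/w → 4 and sin(5w)/w → 5, so the limit is -3·4/5 = -12/5.

-12/5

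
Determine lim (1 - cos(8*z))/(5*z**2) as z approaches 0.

32/5

Substitution gives 0/0.
Use (1 − cos u)/u² → 1/2 with u = 8z: the limit is 8²/(2·5) = 32/5.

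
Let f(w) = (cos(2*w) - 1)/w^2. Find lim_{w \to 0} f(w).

-2

Direct substitution gives 0/0.
Apply L'Hôpital: lim (-2*sin(2*w))/(2*w), still 0/0.
After 2 applications of L'Hôpital's rule the quotient is (-4*cos(2*w))/(2); substituting w = 0 gives -2.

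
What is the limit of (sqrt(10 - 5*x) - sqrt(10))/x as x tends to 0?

-√(10)/4

A 0/0 form; rationalise with √(10 - 5x) + √10. This collapses the numerator to -5x, leaving -5/(√(10 - 5x) + √10) → -5/(2√10) = -√(10)/4.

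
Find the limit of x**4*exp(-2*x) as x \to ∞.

Write as x^4/e^{2x}, an ∞/∞ form.
Exponential growth dominates any polynomial, so repeated L'Hôpital (or the standard result) gives 0.

0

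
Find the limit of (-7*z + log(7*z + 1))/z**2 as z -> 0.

-49/2

Direct substitution gives 0/0.
Apply L'Hôpital: lim (-7 + 7/(7*z + 1))/(2*z), still 0/0.
After 2 applications of L'Hôpital's rule the quotient is (-49/(7*z + 1)^2)/(2); substituting z = 0 gives -49/2.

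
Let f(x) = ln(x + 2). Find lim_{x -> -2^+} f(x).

-∞

As x → -2⁺, x + 2 → 0⁺ and ln(x + 2) → −∞.
Multiplying by 1 gives -∞.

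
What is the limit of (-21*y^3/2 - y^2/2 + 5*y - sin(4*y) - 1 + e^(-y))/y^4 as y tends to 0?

Substitution gives 0/0; apply L'Hôpital's rule 4 times.
After differentiating numerator and denominator 4 times the quotient is (-256*sin(4*y) + e^(-y))/(24); at y = 0 this is 1/24.

1/24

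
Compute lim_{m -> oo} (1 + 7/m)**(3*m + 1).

e^(21)

The base → 1 and the exponent → ∞: a 1^∞ form.
Take logarithms: (3m + 1)·ln(1 + 7/m). Since ln(1+u) ~ u for small u, this behaves like (3m)·(7/m) → 21.
So the limit is e^(21).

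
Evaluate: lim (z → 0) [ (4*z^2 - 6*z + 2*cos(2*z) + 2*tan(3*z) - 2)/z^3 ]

18

Substitution gives 0/0; apply L'Hôpital's rule 3 times.
After differentiating numerator and denominator 3 times the quotient is (16*sin(2*z) + 324*tan(3*z)^4 + 432*tan(3*z)^2 + 108)/(6); at z = 0 this is 18.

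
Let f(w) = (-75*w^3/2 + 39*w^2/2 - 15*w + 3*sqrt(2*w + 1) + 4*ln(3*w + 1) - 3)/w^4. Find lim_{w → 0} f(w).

-663/8

Substitution gives 0/0 (the numerator vanishes to order 4).
Expand each term to order w^4: the coefficient of w^4 in 3·√(1 + 2w) is -15/8 and in 4·ln(1 + 3w) is -81.
Lower-order terms cancel with the polynomial part, so the numerator is (-663/8)·w^4 + o(w^4), and the limit is (-663/8)/(1) = -663/8.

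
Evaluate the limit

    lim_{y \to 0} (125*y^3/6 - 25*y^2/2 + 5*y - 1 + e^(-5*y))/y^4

Direct substitution gives 0/0.
Apply L'Hôpital: lim (125*y^2/2 - 25*y + 5 - 5*e^(-5*y))/(4*y^3), still 0/0.
Apply L'Hôpital: lim (125*y - 25 + 25*e^(-5*y))/(12*y^2), still 0/0.
Apply L'Hôpital: lim (125 - 125*e^(-5*y))/(24*y), still 0/0.
After 4 applications of L'Hôpital's rule the quotient is (625*e^(-5*y))/(24); substituting y = 0 gives 625/24.

625/24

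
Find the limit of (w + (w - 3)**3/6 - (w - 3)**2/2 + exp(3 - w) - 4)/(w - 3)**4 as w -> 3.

Direct substitution gives 0/0.
Apply L'Hôpital: lim (-w + (w - 3)^2/2 - e^(3 - w) + 4)/(4*(w - 3)^3), still 0/0.
Apply L'Hôpital: lim (w + e^(3 - w) - 4)/(12*(w - 3)^2), still 0/0.
Apply L'Hôpital: lim (1 - e^(3 - w))/(24*w - 72), still 0/0.
After 4 applications of L'Hôpital's rule the quotient is (e^(3 - w))/(24); substituting w = 3 gives 1/24.

1/24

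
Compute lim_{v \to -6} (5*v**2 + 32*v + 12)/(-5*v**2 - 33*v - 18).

Direct substitution gives 0/0, so factor. Both numerator and denominator have (v + 6) as a factor.
After cancelling, the expression reduces to (5*v + 2)/(-5*v - 3).
Substituting v = -6 gives -28/27.

-28/27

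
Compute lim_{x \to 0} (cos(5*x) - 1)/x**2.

Direct substitution gives 0/0.
Apply L'Hôpital: lim (-5*sin(5*x))/(2*x), still 0/0.
After 2 applications of L'Hôpital's rule the quotient is (-25*cos(5*x))/(2); substituting x = 0 gives -25/2.

-25/2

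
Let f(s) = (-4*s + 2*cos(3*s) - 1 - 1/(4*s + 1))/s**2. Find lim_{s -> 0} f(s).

Substitution gives 0/0 (the numerator vanishes to order 2).
Expand each term to order s^2: the coefficient of s^2 in 2·cos(3s) is -9 and in −1/(1 + 4s) is -16.
Lower-order terms cancel with the polynomial part, so the numerator is (-25)·s^2 + o(s^2), and the limit is (-25)/(1) = -25.

-25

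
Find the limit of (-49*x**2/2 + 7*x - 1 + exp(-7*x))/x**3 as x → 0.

-343/6

Direct substitution gives 0/0.
Apply L'Hôpital: lim (-49*x + 7 - 7*e^(-7*x))/(3*x^2), still 0/0.
Apply L'Hôpital: lim (-49 + 49*e^(-7*x))/(6*x), still 0/0.
After 3 applications of L'Hôpital's rule the quotient is (-343*e^(-7*x))/(6); substituting x = 0 gives -343/6.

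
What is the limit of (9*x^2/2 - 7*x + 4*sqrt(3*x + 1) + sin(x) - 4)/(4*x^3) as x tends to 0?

Substitution gives 0/0; apply L'Hôpital's rule 3 times.
After differentiating numerator and denominator 3 times the quotient is (-cos(x) + 81/(2*(3*x + 1)^(5/2)))/(24); at x = 0 this is 79/48.

79/48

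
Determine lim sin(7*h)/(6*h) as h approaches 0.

7/6

Substitution gives 0/0.
Write it as (7/6)·sin(7h)/(7h); since sin(u)/u → 1, the limit is 7/6.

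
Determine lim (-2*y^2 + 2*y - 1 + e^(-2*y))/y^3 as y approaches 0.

Direct substitution gives 0/0.
Apply L'Hôpital: lim (-4*y + 2 - 2*e^(-2*y))/(3*y^2), still 0/0.
Apply L'Hôpital: lim (-4 + 4*e^(-2*y))/(6*y), still 0/0.
After 3 applications of L'Hôpital's rule the quotient is (-8*e^(-2*y))/(6); substituting y = 0 gives -4/3.

-4/3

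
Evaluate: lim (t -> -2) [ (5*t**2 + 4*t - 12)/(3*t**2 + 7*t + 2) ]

16/5

Direct substitution gives 0/0, so factor. Both numerator and denominator have (t + 2) as a factor.
After cancelling, the expression reduces to (5*t - 6)/(3*t + 1).
Substituting t = -2 gives 16/5.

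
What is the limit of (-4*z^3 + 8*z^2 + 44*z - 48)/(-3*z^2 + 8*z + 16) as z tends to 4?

21/4

At z = 4 both the top and bottom vanish — a removable singularity. Factoring out (z - 4) from each leaves (-4*z^2 - 8*z + 12)/(-3*z - 4), which at z = 4 equals 21/4.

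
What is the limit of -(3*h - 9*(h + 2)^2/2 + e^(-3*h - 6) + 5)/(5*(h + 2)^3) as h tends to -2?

9/10

Direct substitution gives 0/0.
Apply L'Hôpital: lim (-9*h - 3*e^(-3*h - 6) - 15)/(-15*(h + 2)^2), still 0/0.
Apply L'Hôpital: lim (9*e^(-3*h - 6) - 9)/(-30*h - 60), still 0/0.
After 3 applications of L'Hôpital's rule the quotient is (-27*e^(-3*h - 6))/(-30); substituting h = -2 gives 9/10.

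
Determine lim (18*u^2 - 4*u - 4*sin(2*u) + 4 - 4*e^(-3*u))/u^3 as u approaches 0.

70/3

Substitution gives 0/0 (the numerator vanishes to order 3).
Expand each term to order u^3: the coefficient of u^3 in -4·sin(2u) is 16/3 and in -4·e^(-3u) is 18.
Lower-order terms cancel with the polynomial part, so the numerator is (70/3)·u^3 + o(u^3), and the limit is (70/3)/(1) = 70/3.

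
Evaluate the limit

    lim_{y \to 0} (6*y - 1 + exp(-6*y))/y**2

Direct substitution gives 0/0.
Apply L'Hôpital: lim (6 - 6*e^(-6*y))/(2*y), still 0/0.
After 2 applications of L'Hôpital's rule the quotient is (36*e^(-6*y))/(2); substituting y = 0 gives 18.

18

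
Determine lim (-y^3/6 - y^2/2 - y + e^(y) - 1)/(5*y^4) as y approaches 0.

Direct substitution gives 0/0.
Apply L'Hôpital: lim (-y^2/2 - y + e^(y) - 1)/(20*y^3), still 0/0.
Apply L'Hôpital: lim (-y + e^(y) - 1)/(60*y^2), still 0/0.
Apply L'Hôpital: lim (e^(y) - 1)/(120*y), still 0/0.
After 4 applications of L'Hôpital's rule the quotient is (e^(y))/(120); substituting y = 0 gives 1/120.

1/120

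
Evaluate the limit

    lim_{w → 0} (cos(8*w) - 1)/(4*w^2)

Direct substitution gives 0/0.
Apply L'Hôpital: lim (-8*sin(8*w))/(8*w), still 0/0.
After 2 applications of L'Hôpital's rule the quotient is (-64*cos(8*w))/(8); substituting w = 0 gives -8.

-8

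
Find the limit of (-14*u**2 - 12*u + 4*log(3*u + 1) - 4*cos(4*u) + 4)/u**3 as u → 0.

Substitution gives 0/0; apply L'Hôpital's rule 3 times.
After differentiating numerator and denominator 3 times the quotient is (-256*sin(4*u) + 216/(3*u + 1)^3)/(6); at u = 0 this is 36.

36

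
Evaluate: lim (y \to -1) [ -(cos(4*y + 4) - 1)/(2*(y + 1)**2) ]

4

Direct substitution gives 0/0.
Apply L'Hôpital: lim (-4*sin(4*y + 4))/(-4*y - 4), still 0/0.
After 2 applications of L'Hôpital's rule the quotient is (-16*cos(4*y + 4))/(-4); substituting y = -1 gives 4.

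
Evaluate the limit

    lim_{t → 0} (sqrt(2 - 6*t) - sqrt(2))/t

-3*√(2)/2

Substitution gives 0/0. Multiply numerator and denominator by the conjugate √(2 - 6t) + √2.
The numerator becomes (2 - 6t) − 2 = -6t, so the expression simplifies to -6/(√(2 - 6t) + √2).
Letting t → 0 gives -6/(2√2) = -3*√(2)/2.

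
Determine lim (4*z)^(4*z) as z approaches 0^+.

Base → 0⁺ and exponent → 0⁺: a 0^0 form.
Take logs: 4z·ln(4z). This is 0·(−∞); rewriting as ln(4z)/(1/(4z)) and applying L'Hôpital gives 0.
Hence the limit is e^0 = 1.

1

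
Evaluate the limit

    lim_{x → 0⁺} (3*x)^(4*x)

1

Base → 0⁺ and exponent → 0⁺: a 0^0 form.
Take logs: 4x·ln(3x). This is 0·(−∞); rewriting as ln(3x)/(1/(4x)) and applying L'Hôpital gives 0.
Hence the limit is e^0 = 1.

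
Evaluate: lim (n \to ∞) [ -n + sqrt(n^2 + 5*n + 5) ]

This has the form ∞ − ∞. Multiply and divide by the conjugate √(n^2 + 5*n + 5) + n.
That gives (5n + 5) / (√(n^2 + 5*n + 5) + n).
Divide numerator and denominator by n: the limit is 5/(2·1) = 5/2.

5/2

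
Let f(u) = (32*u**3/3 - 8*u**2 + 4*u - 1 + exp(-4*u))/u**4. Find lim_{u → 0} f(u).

32/3

Direct substitution gives 0/0.
Apply L'Hôpital: lim (32*u^2 - 16*u + 4 - 4*e^(-4*u))/(4*u^3), still 0/0.
Apply L'Hôpital: lim (64*u - 16 + 16*e^(-4*u))/(12*u^2), still 0/0.
Apply L'Hôpital: lim (64 - 64*e^(-4*u))/(24*u), still 0/0.
After 4 applications of L'Hôpital's rule the quotient is (256*e^(-4*u))/(24); substituting u = 0 gives 32/3.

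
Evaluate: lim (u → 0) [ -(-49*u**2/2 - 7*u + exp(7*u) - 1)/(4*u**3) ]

-343/24

Direct substitution gives 0/0.
Apply L'Hôpital: lim (-49*u + 7*e^(7*u) - 7)/(-12*u^2), still 0/0.
Apply L'Hôpital: lim (49*e^(7*u) - 49)/(-24*u), still 0/0.
After 3 applications of L'Hôpital's rule the quotient is (343*e^(7*u))/(-24); substituting u = 0 gives -343/24.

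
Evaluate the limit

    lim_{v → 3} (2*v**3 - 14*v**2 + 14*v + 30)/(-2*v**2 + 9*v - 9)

Direct substitution gives 0/0, so factor. Both numerator and denominator have (v - 3) as a factor.
After cancelling, the expression reduces to (2*v^2 - 8*v - 10)/(3 - 2*v).
Substituting v = 3 gives 16/3.

16/3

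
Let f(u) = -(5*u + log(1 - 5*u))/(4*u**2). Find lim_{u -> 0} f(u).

25/8

Direct substitution gives 0/0.
Apply L'Hôpital: lim (5 - 5/(1 - 5*u))/(-8*u), still 0/0.
After 2 applications of L'Hôpital's rule the quotient is (-25/(1 - 5*u)^2)/(-8); substituting u = 0 gives 25/8.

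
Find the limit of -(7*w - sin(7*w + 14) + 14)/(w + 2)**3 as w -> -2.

Direct substitution gives 0/0.
Apply L'Hôpital: lim (7 - 7*cos(7*w + 14))/(-3*(w + 2)^2), still 0/0.
Apply L'Hôpital: lim (49*sin(7*w + 14))/(-6*w - 12), still 0/0.
After 3 applications of L'Hôpital's rule the quotient is (343*cos(7*w + 14))/(-6); substituting w = -2 gives -343/6.

-343/6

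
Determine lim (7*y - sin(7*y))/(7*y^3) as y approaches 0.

Direct substitution gives 0/0.
Apply L'Hôpital: lim (7 - 7*cos(7*y))/(21*y^2), still 0/0.
Apply L'Hôpital: lim (49*sin(7*y))/(42*y), still 0/0.
After 3 applications of L'Hôpital's rule the quotient is (343*cos(7*y))/(42); substituting y = 0 gives 49/6.

49/6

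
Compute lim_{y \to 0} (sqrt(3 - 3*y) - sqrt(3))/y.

Substitution gives 0/0. Multiply numerator and denominator by the conjugate √(3 - 3y) + √3.
The numerator becomes (3 - 3y) − 3 = -3y, so the expression simplifies to -3/(√(3 - 3y) + √3).
Letting y → 0 gives -3/(2√3) = -√(3)/2.

-√(3)/2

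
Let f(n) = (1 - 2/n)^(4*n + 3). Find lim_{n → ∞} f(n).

e^(-8)

The base → 1 and the exponent → ∞: a 1^∞ form.
Take logarithms: (4n + 3)·ln(1 - 2/n). Since ln(1+u) ~ u for small u, this behaves like (4n)·(-2/n) → -8.
So the limit is e^(-8).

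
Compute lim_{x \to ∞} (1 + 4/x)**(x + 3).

The base → 1 and the exponent → ∞: a 1^∞ form.
Take logarithms: (x + 3)·ln(1 + 4/x). Since ln(1+u) ~ u for small u, this behaves like (x)·(4/x) → 4.
So the limit is e^(4).

e^(4)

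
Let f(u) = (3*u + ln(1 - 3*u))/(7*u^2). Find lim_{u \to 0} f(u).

Direct substitution gives 0/0.
Apply L'Hôpital: lim (3 - 3/(1 - 3*u))/(14*u), still 0/0.
After 2 applications of L'Hôpital's rule the quotient is (-9/(1 - 3*u)^2)/(14); substituting u = 0 gives -9/14.

-9/14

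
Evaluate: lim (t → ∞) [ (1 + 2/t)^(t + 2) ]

The base → 1 and the exponent → ∞: a 1^∞ form.
Take logarithms: (t + 2)·ln(1 + 2/t). Since ln(1+u) ~ u for small u, this behaves like (t)·(2/t) → 2.
So the limit is e^(2).

e^(2)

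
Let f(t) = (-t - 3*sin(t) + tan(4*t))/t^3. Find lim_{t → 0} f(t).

Substitution gives 0/0; apply L'Hôpital's rule 3 times.
After differentiating numerator and denominator 3 times the quotient is (3*cos(t) + 384*tan(4*t)^4 + 512*tan(4*t)^2 + 128)/(6); at t = 0 this is 131/6.

131/6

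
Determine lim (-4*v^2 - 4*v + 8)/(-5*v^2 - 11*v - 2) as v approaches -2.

4/3

At v = -2 both the top and bottom vanish — a removable singularity. Factoring out (v + 2) from each leaves (4 - 4*v)/(-5*v - 1), which at v = -2 equals 4/3.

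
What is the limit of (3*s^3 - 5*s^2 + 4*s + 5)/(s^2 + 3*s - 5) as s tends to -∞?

-∞

The numerator has higher degree (3 > 2); the quotient behaves like (3/(1))·s^1 for large |s|.
As s → −∞ this diverges to -∞.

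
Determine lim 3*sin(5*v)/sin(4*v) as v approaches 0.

Substitution gives 0/0.
Divide numerator and denominator by v: sin(5v)/v → 5 and sin(4v)/v → 4, so the limit is 3·5/4 = 15/4.

15/4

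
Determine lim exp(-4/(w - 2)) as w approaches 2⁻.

∞

As w → 2⁻, -4/(w - 2) → +∞, so e^(-4/(w - 2)) → ∞.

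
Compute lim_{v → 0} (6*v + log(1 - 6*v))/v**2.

Direct substitution gives 0/0.
Apply L'Hôpital: lim (6 - 6/(1 - 6*v))/(2*v), still 0/0.
After 2 applications of L'Hôpital's rule the quotient is (-36/(1 - 6*v)^2)/(2); substituting v = 0 gives -18.

-18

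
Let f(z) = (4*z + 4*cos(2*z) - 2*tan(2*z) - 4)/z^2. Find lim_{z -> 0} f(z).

-8

Substitution gives 0/0; apply L'Hôpital's rule 2 times.
After differentiating numerator and denominator 2 times the quotient is (-16*cos(2*z) - 16*tan(2*z)^3 - 16*tan(2*z))/(2); at z = 0 this is -8.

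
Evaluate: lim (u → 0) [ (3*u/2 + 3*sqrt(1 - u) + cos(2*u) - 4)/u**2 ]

-19/8

Substitution gives 0/0; apply L'Hôpital's rule 2 times.
After differentiating numerator and denominator 2 times the quotient is (-4*cos(2*u) - 3/(4*(1 - u)^(3/2)))/(2); at u = 0 this is -19/8.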